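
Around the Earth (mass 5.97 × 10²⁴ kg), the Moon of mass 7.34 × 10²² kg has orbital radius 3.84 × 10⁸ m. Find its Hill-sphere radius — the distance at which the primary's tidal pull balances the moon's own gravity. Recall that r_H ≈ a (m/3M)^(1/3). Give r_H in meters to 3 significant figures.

r_H ≈ a (m/3M)^(1/3)
    = (3.84 × 10⁸) × (7.34 × 10²² / (3 × 5.97 × 10²⁴))^(1/3)
    = 6.15 × 10⁷ m

6.15 × 10⁷ m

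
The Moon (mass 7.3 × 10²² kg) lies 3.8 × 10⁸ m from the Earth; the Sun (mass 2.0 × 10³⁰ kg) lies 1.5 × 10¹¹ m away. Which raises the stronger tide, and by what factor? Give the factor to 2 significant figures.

Tidal stretch scales as M/d³; compute that for each body.
The Moon: (7.3 × 10²²) / (3.8 × 10⁸)³ = 1.330 × 10⁻³
The Sun: (2.0 × 10³⁰) / (1.5 × 10¹¹)³ = 5.926 × 10⁻⁴
Ratio (larger/smaller) = 2.2

The Moon, by a factor of ≈ 2.2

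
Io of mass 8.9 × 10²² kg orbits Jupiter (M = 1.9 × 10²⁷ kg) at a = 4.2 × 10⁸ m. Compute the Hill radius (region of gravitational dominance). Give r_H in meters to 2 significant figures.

r_H ≈ a (m/3M)^(1/3)
    = (4.2 × 10⁸) × (8.9 × 10²² / (3 × 1.9 × 10²⁷))^(1/3)
    = 1.0 × 10⁷ m

1.0 × 10⁷ m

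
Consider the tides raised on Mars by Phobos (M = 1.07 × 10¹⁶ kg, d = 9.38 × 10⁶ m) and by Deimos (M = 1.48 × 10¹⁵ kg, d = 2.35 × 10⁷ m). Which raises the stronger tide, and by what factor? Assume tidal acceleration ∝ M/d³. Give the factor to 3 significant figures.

Phobos, by a factor of ≈ 114

The tide-raising term goes as M/d³ (the gradient of a 1/d² field).
Phobos: (1.07 × 10¹⁶) / (9.38 × 10⁶)³ = 1.297 × 10⁻⁵
Deimos: (1.48 × 10¹⁵) / (2.35 × 10⁷)³ = 1.140 × 10⁻⁷
Ratio (larger/smaller) = 114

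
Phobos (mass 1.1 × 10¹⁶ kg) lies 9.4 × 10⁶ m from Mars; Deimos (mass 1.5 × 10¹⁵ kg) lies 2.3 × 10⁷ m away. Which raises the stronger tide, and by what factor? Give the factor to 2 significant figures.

Tidal acceleration ∝ M/d³, so compare M/d³ for each.
Phobos: (1.1 × 10¹⁶) / (9.4 × 10⁶)³ = 1.324 × 10⁻⁵
Deimos: (1.5 × 10¹⁵) / (2.3 × 10⁷)³ = 1.233 × 10⁻⁷
Ratio (larger/smaller) = 110

Phobos, by a factor of ≈ 110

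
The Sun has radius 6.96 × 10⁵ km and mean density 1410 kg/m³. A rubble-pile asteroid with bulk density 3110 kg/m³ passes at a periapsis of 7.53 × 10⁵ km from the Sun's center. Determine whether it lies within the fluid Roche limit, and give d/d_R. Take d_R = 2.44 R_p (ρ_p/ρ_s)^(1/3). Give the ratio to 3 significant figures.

inside; d/d_R ≈ 0.577

d_R = 2.44 × (6.96 × 10⁵ km) × (1410/3110)^(1/3) = 1.305 × 10⁶ km
d/d_R = (7.53 × 10⁵) / (1.305 × 10⁶) = 0.577
Since d/d_R < 1, the body is inside the Roche limit.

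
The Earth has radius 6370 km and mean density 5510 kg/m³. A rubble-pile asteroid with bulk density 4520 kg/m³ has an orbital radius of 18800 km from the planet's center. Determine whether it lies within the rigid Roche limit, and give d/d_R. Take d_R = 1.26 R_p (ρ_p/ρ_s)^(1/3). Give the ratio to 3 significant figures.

outside; d/d_R ≈ 2.19

d_R = 1.26 × (6370 km) × (5510/4520)^(1/3) = 8574 km
d/d_R = (18800) / (8574) = 2.19
Since d/d_R > 1, the body is outside the Roche limit.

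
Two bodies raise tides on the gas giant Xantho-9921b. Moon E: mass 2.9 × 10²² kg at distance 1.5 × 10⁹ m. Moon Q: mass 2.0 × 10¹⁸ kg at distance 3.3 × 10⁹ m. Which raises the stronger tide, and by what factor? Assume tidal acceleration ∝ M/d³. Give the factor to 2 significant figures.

Tidal stretch scales as M/d³; compute that for each body.
Moon E: (2.9 × 10²²) / (1.5 × 10⁹)³ = 8.593 × 10⁻⁶
Moon Q: (2.0 × 10¹⁸) / (3.3 × 10⁹)³ = 5.565 × 10⁻¹¹
Ratio (larger/smaller) = 1.5 × 10⁵

Moon E, by a factor of ≈ 1.5 × 10⁵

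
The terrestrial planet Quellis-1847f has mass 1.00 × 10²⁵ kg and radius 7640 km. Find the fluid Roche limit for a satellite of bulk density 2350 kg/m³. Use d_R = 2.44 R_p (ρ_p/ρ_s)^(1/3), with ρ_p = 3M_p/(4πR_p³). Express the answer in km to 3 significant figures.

ρ_p = 3M_p/(4πR_p³) = 3 × (1.00 × 10²⁵) / (4π × (7.64 × 10⁶ m)³) = 5350 kg/m³
d_R = 2.44 × 7640 km × (5350/2350)^(1/3)
    = 24500 km

24500 km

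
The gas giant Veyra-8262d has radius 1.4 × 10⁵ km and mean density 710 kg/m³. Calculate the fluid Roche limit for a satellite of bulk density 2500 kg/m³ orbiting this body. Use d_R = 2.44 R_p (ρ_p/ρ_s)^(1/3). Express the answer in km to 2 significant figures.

d_R = 2.44 × 1.4 × 10⁵ km × (710/2500)^(1/3)
    = 2.2 × 10⁵ km

2.2 × 10⁵ km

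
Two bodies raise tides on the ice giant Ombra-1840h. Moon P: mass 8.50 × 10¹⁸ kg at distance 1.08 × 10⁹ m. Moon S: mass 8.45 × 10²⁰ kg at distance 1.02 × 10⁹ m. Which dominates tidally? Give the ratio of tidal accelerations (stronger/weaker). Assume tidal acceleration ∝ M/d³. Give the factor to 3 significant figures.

Moon S, by a factor of ≈ 118

The tide-raising term goes as M/d³ (the gradient of a 1/d² field).
Moon P: (8.50 × 10¹⁸) / (1.08 × 10⁹)³ = 6.748 × 10⁻⁹
Moon S: (8.45 × 10²⁰) / (1.02 × 10⁹)³ = 7.963 × 10⁻⁷
Ratio (larger/smaller) = 118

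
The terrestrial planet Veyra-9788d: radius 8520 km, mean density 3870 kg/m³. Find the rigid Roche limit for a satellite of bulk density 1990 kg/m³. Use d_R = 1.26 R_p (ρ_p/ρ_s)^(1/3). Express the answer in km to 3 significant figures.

13400 km

d_R = 1.26 × 8520 km × (3870/1990)^(1/3)
    = 13400 km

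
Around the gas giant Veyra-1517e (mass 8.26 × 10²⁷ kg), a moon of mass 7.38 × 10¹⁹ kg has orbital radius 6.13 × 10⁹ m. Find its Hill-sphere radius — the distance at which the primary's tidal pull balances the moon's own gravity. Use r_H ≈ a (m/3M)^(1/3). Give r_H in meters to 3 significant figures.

8.82 × 10⁶ m

r_H ≈ a (m/3M)^(1/3)
    = (6.13 × 10⁹) × (7.38 × 10¹⁹ / (3 × 8.26 × 10²⁷))^(1/3)
    = 8.82 × 10⁶ m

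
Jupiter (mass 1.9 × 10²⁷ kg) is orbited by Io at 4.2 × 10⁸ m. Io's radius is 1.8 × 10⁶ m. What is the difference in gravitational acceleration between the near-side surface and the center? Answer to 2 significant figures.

6.2 × 10⁻³ m/s²

a_tidal = 2GMr/d³
        = 2 × (6.674 × 10⁻¹¹) × (1.9 × 10²⁷) × (1.8 × 10⁶) / (4.2 × 10⁸)³
        = 6.2 × 10⁻³ m/s²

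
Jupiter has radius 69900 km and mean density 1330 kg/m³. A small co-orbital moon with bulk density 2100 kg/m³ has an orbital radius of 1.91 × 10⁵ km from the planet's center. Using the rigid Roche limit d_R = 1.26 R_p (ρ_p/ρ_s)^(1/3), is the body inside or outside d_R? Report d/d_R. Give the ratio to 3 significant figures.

d_R = 1.26 × (69900 km) × (1330/2100)^(1/3) = 75640 km
d/d_R = (1.91 × 10⁵) / (75640) = 2.53
Since d/d_R > 1, the body is outside the Roche limit.

outside; d/d_R ≈ 2.53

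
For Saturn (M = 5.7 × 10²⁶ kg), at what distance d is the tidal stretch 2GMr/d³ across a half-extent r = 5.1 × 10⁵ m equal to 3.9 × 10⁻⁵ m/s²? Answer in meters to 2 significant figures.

1.0 × 10⁹ m

2GMr/d³ = a_tidal  ⇒  d = (2GMr / a_tidal)^(1/3)
d = (2 × 6.674×10⁻¹¹ × (5.7 × 10²⁶) × (5.1 × 10⁵) / (3.9 × 10⁻⁵))^(1/3)
  = 1.0 × 10⁹ m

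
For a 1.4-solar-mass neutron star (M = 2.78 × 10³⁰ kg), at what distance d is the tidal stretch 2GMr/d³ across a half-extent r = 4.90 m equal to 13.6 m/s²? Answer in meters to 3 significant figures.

5.11 × 10⁶ m

2GMr/d³ = a_tidal  ⇒  d = (2GMr / a_tidal)^(1/3)
d = (2 × 6.674×10⁻¹¹ × (2.78 × 10³⁰) × (4.90) / (13.6))^(1/3)
  = 5.11 × 10⁶ m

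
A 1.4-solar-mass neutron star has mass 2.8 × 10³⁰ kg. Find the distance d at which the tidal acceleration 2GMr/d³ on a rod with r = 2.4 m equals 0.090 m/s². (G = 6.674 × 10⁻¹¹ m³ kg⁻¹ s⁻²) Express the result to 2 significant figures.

2GMr/d³ = a_tidal  ⇒  d = (2GMr / a_tidal)^(1/3)
d = (2 × 6.674×10⁻¹¹ × (2.8 × 10³⁰) × (2.4) / (0.090))^(1/3)
  = 2.2 × 10⁷ m

2.2 × 10⁷ m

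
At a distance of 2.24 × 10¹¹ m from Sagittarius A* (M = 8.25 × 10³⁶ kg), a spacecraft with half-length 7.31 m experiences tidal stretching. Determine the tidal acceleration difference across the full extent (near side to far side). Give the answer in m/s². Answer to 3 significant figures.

Differencing GM/(d−r)² and GM/(d+r)² to first order in r/d gives 4GMr/d³.
Δg = 4GMr/d³
   = 4 × (6.674 × 10⁻¹¹) × (8.25 × 10³⁶) × (7.31) / (2.24 × 10¹¹)³
   = 1.43 × 10⁻⁶ m/s²

1.43 × 10⁻⁶ m/s²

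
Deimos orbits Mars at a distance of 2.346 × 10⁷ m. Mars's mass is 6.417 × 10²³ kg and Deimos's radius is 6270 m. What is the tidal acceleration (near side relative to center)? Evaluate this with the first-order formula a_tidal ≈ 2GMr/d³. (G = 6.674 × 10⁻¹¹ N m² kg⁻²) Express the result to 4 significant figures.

4.159 × 10⁻⁵ m/s²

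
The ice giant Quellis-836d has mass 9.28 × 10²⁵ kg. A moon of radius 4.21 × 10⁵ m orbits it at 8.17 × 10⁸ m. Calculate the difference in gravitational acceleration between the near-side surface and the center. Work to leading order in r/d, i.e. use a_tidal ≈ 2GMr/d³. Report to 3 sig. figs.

9.56 × 10⁻⁶ m/s²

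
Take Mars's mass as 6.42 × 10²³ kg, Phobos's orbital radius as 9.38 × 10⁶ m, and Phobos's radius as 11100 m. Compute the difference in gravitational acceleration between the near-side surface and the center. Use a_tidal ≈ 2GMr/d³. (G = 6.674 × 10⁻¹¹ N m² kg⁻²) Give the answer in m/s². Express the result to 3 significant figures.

1.15 × 10⁻³ m/s²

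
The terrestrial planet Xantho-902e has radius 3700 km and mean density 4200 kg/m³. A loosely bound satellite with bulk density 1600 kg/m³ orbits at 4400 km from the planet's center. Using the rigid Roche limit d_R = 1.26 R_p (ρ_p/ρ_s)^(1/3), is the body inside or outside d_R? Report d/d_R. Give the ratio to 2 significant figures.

d_R = 1.26 × (3700 km) × (4200/1600)^(1/3) = 6431 km
d/d_R = (4400) / (6431) = 0.68
Since d/d_R < 1, the body is inside the Roche limit.

inside; d/d_R ≈ 0.68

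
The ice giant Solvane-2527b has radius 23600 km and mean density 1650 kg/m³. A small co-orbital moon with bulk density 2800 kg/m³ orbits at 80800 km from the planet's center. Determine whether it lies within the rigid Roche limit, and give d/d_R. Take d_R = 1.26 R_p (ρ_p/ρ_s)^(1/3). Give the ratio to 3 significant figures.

d_R = 1.26 × (23600 km) × (1650/2800)^(1/3) = 24930 km
d/d_R = (80800) / (24930) = 3.24
Since d/d_R > 1, the body is outside the Roche limit.

outside; d/d_R ≈ 3.24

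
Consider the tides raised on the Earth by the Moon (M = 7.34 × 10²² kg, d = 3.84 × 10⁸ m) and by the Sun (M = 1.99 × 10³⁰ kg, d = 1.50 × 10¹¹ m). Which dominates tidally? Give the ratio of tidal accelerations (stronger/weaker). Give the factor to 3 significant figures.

Tidal acceleration ∝ M/d³, so compare M/d³ for each.
The Moon: (7.34 × 10²²) / (3.84 × 10⁸)³ = 1.296 × 10⁻³
The Sun: (1.99 × 10³⁰) / (1.50 × 10¹¹)³ = 5.896 × 10⁻⁴
Ratio (larger/smaller) = 2.20

The Moon, by a factor of ≈ 2.20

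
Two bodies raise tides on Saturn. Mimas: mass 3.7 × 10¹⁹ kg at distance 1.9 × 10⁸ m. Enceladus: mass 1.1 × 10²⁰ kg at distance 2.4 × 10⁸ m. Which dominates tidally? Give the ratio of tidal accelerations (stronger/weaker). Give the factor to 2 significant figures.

Tidal acceleration ∝ M/d³, so compare M/d³ for each.
Mimas: (3.7 × 10¹⁹) / (1.9 × 10⁸)³ = 5.394 × 10⁻⁶
Enceladus: (1.1 × 10²⁰) / (2.4 × 10⁸)³ = 7.957 × 10⁻⁶
Ratio (larger/smaller) = 1.5

Enceladus, by a factor of ≈ 1.5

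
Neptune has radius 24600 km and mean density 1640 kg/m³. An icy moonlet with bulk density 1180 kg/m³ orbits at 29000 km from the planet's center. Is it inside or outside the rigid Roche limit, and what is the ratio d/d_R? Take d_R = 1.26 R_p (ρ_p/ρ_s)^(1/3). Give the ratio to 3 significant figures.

d_R = 1.26 × (24600 km) × (1640/1180)^(1/3) = 34590 km
d/d_R = (29000) / (34590) = 0.838
Since d/d_R < 1, the body is inside the Roche limit.

inside; d/d_R ≈ 0.838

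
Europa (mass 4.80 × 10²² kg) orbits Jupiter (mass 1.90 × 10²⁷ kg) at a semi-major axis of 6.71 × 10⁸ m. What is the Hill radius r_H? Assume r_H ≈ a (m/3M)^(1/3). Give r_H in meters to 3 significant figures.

r_H ≈ a (m/3M)^(1/3)
    = (6.71 × 10⁸) × (4.80 × 10²² / (3 × 1.90 × 10²⁷))^(1/3)
    = 1.37 × 10⁷ m

1.37 × 10⁷ m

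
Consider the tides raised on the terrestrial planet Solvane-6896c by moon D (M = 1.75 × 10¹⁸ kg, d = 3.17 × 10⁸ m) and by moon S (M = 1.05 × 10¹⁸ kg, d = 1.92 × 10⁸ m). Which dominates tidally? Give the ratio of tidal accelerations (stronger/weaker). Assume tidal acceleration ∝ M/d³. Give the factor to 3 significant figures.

The tide-raising term goes as M/d³ (the gradient of a 1/d² field).
Moon D: (1.75 × 10¹⁸) / (3.17 × 10⁸)³ = 5.494 × 10⁻⁸
Moon S: (1.05 × 10¹⁸) / (1.92 × 10⁸)³ = 1.483 × 10⁻⁷
Ratio (larger/smaller) = 2.70

Moon S, by a factor of ≈ 2.70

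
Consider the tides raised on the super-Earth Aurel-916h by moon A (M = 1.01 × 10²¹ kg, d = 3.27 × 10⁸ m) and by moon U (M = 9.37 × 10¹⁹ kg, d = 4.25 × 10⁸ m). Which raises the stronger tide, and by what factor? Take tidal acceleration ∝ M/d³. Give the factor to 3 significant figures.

Moon A, by a factor of ≈ 23.7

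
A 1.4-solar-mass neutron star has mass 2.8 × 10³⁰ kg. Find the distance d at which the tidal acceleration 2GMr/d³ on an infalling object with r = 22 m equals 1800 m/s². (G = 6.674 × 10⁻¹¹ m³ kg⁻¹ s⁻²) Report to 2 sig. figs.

1.7 × 10⁶ m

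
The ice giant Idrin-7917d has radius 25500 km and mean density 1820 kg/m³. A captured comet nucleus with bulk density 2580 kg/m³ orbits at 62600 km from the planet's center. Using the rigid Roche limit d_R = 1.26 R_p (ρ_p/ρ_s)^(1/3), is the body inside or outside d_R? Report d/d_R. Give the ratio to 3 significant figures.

outside; d/d_R ≈ 2.19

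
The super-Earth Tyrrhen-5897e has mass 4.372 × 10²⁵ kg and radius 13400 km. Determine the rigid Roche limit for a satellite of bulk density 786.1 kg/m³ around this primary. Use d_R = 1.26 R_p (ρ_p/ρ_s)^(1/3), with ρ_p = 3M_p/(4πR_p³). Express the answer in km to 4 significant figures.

29840 km

ρ_p = 3M_p/(4πR_p³) = 3 × (4.372 × 10²⁵) / (4π × (1.340 × 10⁷ m)³) = 4338 kg/m³
d_R = 1.26 × 13400 km × (4338/786.1)^(1/3)
    = 29840 km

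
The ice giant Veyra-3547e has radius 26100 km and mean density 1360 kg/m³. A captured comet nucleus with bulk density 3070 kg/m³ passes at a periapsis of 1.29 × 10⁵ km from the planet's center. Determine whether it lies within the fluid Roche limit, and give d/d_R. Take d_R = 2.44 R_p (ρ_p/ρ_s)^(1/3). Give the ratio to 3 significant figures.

d_R = 2.44 × (26100 km) × (1360/3070)^(1/3) = 48550 km
d/d_R = (1.29 × 10⁵) / (48550) = 2.66
Since d/d_R > 1, the body is outside the Roche limit.

outside; d/d_R ≈ 2.66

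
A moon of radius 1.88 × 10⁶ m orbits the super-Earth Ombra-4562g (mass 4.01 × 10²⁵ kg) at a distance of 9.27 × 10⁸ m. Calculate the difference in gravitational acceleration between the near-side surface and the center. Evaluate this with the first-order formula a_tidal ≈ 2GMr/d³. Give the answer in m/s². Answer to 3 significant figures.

1.26 × 10⁻⁵ m/s²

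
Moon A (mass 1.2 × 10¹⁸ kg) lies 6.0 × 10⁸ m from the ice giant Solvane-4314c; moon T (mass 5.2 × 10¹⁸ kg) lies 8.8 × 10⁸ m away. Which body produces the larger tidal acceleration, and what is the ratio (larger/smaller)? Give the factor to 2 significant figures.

Tidal acceleration ∝ M/d³, so compare M/d³ for each.
Moon A: (1.2 × 10¹⁸) / (6.0 × 10⁸)³ = 5.556 × 10⁻⁹
Moon T: (5.2 × 10¹⁸) / (8.8 × 10⁸)³ = 7.631 × 10⁻⁹
Ratio (larger/smaller) = 1.4

Moon T, by a factor of ≈ 1.4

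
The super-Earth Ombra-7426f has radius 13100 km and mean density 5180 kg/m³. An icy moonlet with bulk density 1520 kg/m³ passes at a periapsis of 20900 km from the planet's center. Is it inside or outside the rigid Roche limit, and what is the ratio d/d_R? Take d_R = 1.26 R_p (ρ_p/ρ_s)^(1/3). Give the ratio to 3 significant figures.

inside; d/d_R ≈ 0.841

d_R = 1.26 × (13100 km) × (5180/1520)^(1/3) = 24840 km
d/d_R = (20900) / (24840) = 0.841
Since d/d_R < 1, the body is inside the Roche limit.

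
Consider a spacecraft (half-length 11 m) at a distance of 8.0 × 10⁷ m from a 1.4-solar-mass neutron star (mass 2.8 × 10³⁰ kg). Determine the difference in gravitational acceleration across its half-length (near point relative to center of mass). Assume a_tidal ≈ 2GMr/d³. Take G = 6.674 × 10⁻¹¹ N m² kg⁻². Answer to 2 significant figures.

a_tidal = 2GMr/d³
        = 2 × (6.674 × 10⁻¹¹) × (2.8 × 10³⁰) × (11) / (8.0 × 10⁷)³
        = 8.0 × 10⁻³ m/s²

8.0 × 10⁻³ m/s²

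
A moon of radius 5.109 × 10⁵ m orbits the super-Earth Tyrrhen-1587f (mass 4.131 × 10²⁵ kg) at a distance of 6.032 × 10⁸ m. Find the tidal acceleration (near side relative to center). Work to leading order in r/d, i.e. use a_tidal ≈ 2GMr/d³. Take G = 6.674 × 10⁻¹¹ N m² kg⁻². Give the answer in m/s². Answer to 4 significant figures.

Δa = 2GMr/d³
   = 2 × (6.674 × 10⁻¹¹) × (4.131 × 10²⁵) × (5.109 × 10⁵) / (6.032 × 10⁸)³
   = 1.284 × 10⁻⁵ m/s²

1.284 × 10⁻⁵ m/s²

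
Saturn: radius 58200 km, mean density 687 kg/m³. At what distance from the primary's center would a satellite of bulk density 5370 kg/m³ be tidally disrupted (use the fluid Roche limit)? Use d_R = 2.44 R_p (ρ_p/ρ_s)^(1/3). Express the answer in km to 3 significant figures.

71600 km

d_R = 2.44 × 58200 km × (687/5370)^(1/3)
    = 71600 km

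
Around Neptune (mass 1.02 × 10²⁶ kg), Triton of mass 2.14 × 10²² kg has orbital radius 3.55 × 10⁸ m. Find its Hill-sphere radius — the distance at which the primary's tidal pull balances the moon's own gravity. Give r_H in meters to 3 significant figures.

1.46 × 10⁷ m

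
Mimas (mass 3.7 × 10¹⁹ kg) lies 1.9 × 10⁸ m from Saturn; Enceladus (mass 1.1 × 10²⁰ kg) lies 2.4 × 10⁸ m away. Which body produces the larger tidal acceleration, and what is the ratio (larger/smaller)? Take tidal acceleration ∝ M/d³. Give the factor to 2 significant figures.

Enceladus, by a factor of ≈ 1.5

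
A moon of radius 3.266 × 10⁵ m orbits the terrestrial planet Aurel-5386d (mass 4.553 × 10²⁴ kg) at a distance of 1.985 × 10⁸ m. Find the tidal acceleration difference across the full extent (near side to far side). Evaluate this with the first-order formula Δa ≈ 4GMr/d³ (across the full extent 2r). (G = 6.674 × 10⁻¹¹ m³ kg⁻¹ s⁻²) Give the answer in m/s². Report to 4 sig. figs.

5.075 × 10⁻⁵ m/s²

Δg = 4GMr/d³
   = 4 × (6.674 × 10⁻¹¹) × (4.553 × 10²⁴) × (3.266 × 10⁵) / (1.985 × 10⁸)³
   = 5.075 × 10⁻⁵ m/s²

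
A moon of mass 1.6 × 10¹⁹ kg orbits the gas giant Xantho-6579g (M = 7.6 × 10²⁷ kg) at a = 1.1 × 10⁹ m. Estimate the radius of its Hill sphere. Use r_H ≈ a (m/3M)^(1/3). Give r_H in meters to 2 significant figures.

9.8 × 10⁵ m

r_H ≈ a (m/3M)^(1/3)
    = (1.1 × 10⁹) × (1.6 × 10¹⁹ / (3 × 7.6 × 10²⁷))^(1/3)
    = 9.8 × 10⁵ m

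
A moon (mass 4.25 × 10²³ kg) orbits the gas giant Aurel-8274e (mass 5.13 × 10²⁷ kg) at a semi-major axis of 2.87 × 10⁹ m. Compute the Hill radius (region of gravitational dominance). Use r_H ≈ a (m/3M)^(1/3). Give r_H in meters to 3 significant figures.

r_H ≈ a (m/3M)^(1/3)
    = (2.87 × 10⁹) × (4.25 × 10²³ / (3 × 5.13 × 10²⁷))^(1/3)
    = 8.67 × 10⁷ m

8.67 × 10⁷ m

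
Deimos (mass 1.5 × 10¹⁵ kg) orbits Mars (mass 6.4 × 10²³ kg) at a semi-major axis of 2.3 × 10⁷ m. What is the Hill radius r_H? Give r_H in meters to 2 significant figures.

2.1 × 10⁴ m

r_H ≈ a (m/3M)^(1/3)
    = (2.3 × 10⁷) × (1.5 × 10¹⁵ / (3 × 6.4 × 10²³))^(1/3)
    = 2.1 × 10⁴ m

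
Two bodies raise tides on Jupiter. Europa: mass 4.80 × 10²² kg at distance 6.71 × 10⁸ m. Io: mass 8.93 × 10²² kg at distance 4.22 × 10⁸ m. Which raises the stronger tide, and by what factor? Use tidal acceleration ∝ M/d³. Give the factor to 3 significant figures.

Compare M/d³ for the two perturbers:
Europa: (4.80 × 10²²) / (6.71 × 10⁸)³ = 1.589 × 10⁻⁴
Io: (8.93 × 10²²) / (4.22 × 10⁸)³ = 1.188 × 10⁻³
Ratio (larger/smaller) = 7.48

Io, by a factor of ≈ 7.48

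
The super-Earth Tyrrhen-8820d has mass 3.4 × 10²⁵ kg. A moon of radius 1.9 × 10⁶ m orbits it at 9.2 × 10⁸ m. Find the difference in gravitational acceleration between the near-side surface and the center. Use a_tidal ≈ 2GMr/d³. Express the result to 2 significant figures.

1.1 × 10⁻⁵ m/s²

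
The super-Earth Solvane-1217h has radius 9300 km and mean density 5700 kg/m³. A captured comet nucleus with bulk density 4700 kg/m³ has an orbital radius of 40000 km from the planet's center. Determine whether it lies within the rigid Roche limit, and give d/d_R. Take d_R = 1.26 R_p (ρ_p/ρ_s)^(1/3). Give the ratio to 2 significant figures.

outside; d/d_R ≈ 3.2

d_R = 1.26 × (9300 km) × (5700/4700)^(1/3) = 12500 km
d/d_R = (40000) / (12500) = 3.2
Since d/d_R > 1, the body is outside the Roche limit.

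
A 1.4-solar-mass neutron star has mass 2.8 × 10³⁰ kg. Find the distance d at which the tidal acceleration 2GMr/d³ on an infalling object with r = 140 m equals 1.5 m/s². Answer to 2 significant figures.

3.3 × 10⁷ m

2GMr/d³ = a_tidal  ⇒  d = (2GMr / a_tidal)^(1/3)
d = (2 × 6.674×10⁻¹¹ × (2.8 × 10³⁰) × (140) / (1.5))^(1/3)
  = 3.3 × 10⁷ m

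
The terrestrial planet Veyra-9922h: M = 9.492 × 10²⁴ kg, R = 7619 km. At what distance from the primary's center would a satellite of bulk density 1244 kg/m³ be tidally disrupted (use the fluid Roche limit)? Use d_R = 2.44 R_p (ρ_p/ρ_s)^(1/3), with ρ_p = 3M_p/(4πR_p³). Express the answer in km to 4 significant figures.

ρ_p = 3M_p/(4πR_p³) = 3 × (9.492 × 10²⁴) / (4π × (7.619 × 10⁶ m)³) = 5124 kg/m³
d_R = 2.44 × 7619 km × (5124/1244)^(1/3)
    = 29800 km

29800 km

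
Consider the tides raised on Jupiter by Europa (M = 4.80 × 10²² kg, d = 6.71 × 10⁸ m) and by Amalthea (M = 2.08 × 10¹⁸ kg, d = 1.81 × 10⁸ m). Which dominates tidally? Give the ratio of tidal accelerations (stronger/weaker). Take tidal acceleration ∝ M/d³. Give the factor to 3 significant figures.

Tidal acceleration ∝ M/d³, so compare M/d³ for each.
Europa: (4.80 × 10²²) / (6.71 × 10⁸)³ = 1.589 × 10⁻⁴
Amalthea: (2.08 × 10¹⁸) / (1.81 × 10⁸)³ = 3.508 × 10⁻⁷
Ratio (larger/smaller) = 453

Europa, by a factor of ≈ 453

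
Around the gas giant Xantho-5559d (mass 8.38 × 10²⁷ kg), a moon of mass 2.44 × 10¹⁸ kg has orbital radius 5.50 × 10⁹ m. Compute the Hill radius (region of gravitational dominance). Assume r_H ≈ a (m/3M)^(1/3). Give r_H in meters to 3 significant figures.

r_H ≈ a (m/3M)^(1/3)
    = (5.50 × 10⁹) × (2.44 × 10¹⁸ / (3 × 8.38 × 10²⁷))^(1/3)
    = 2.53 × 10⁶ m

2.53 × 10⁶ m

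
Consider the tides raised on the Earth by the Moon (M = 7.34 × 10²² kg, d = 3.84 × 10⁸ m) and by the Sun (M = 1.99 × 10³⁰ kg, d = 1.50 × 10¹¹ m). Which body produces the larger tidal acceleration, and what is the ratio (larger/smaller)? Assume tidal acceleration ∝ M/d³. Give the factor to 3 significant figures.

Tidal stretch scales as M/d³; compute that for each body.
The Moon: (7.34 × 10²²) / (3.84 × 10⁸)³ = 1.296 × 10⁻³
The Sun: (1.99 × 10³⁰) / (1.50 × 10¹¹)³ = 5.896 × 10⁻⁴
Ratio (larger/smaller) = 2.20

The Moon, by a factor of ≈ 2.20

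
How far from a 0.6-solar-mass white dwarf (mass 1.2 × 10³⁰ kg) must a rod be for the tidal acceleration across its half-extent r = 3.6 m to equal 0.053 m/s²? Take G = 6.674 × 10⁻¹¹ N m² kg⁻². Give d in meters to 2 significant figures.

2GMr/d³ = a_tidal  ⇒  d = (2GMr / a_tidal)^(1/3)
d = (2 × 6.674×10⁻¹¹ × (1.2 × 10³⁰) × (3.6) / (0.053))^(1/3)
  = 2.2 × 10⁷ m

2.2 × 10⁷ m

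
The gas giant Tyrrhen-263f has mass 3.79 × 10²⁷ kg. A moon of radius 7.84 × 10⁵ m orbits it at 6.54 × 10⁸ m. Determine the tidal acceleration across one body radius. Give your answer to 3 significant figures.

1.42 × 10⁻³ m/s²

Since r ≪ d, expand the inverse-square field across one radius to get the leading 2GMr/d³ term.
Δa = 2GMr/d³
   = 2 × (6.674 × 10⁻¹¹) × (3.79 × 10²⁷) × (7.84 × 10⁵) / (6.54 × 10⁸)³
   = 1.42 × 10⁻³ m/s²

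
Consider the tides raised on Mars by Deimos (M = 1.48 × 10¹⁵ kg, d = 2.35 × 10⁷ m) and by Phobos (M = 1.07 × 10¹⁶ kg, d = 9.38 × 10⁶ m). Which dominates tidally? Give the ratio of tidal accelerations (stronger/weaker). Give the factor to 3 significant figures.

Phobos, by a factor of ≈ 114

The tide-raising term goes as M/d³ (the gradient of a 1/d² field).
Deimos: (1.48 × 10¹⁵) / (2.35 × 10⁷)³ = 1.140 × 10⁻⁷
Phobos: (1.07 × 10¹⁶) / (9.38 × 10⁶)³ = 1.297 × 10⁻⁵
Ratio (larger/smaller) = 114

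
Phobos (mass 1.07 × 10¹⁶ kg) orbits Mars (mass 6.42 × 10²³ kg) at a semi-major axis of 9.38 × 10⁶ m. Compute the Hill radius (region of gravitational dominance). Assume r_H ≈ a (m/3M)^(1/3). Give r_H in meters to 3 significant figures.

1.66 × 10⁴ m

r_H ≈ a (m/3M)^(1/3)
    = (9.38 × 10⁶) × (1.07 × 10¹⁶ / (3 × 6.42 × 10²³))^(1/3)
    = 1.66 × 10⁴ m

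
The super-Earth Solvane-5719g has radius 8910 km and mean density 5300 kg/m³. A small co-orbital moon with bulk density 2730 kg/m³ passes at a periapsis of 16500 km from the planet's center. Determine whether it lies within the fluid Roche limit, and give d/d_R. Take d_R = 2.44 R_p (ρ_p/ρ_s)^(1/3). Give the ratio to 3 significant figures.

d_R = 2.44 × (8910 km) × (5300/2730)^(1/3) = 27120 km
d/d_R = (16500) / (27120) = 0.608
Since d/d_R < 1, the body is inside the Roche limit.

inside; d/d_R ≈ 0.608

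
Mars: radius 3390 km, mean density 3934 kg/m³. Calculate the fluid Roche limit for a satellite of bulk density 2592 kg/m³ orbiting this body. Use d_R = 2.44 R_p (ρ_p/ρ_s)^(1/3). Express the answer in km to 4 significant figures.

9506 km

d_R = 2.44 × 3390 km × (3934/2592)^(1/3)
    = 9506 km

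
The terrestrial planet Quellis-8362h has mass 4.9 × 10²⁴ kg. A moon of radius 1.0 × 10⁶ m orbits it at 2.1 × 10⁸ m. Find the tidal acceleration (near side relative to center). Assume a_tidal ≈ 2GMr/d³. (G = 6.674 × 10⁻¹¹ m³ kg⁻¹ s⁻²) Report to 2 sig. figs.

7.1 × 10⁻⁵ m/s²

a_tidal = 2GMr/d³
        = 2 × (6.674 × 10⁻¹¹) × (4.9 × 10²⁴) × (1.0 × 10⁶) / (2.1 × 10⁸)³
        = 7.1 × 10⁻⁵ m/s²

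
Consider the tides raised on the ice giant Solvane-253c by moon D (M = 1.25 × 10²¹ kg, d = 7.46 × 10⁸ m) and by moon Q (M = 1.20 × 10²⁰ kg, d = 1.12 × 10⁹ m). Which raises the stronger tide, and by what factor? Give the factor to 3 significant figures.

Moon D, by a factor of ≈ 35.3

The tide-raising term goes as M/d³ (the gradient of a 1/d² field).
Moon D: (1.25 × 10²¹) / (7.46 × 10⁸)³ = 3.011 × 10⁻⁶
Moon Q: (1.20 × 10²⁰) / (1.12 × 10⁹)³ = 8.541 × 10⁻⁸
Ratio (larger/smaller) = 35.3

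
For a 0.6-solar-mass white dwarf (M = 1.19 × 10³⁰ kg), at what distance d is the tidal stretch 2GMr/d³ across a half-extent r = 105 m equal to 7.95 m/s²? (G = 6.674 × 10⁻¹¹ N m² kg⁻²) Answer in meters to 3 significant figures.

1.28 × 10⁷ m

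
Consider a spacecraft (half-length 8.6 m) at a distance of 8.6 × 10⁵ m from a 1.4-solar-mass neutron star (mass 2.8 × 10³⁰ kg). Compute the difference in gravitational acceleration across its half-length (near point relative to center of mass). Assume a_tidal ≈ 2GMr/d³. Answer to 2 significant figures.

The tidal stretch is the gradient of GM/d² times the body's extent r, hence the 1/d³ dependence.
a_tidal = 2GMr/d³
        = 2 × (6.674 × 10⁻¹¹) × (2.8 × 10³⁰) × (8.6) / (8.6 × 10⁵)³
        = 5.1 × 10³ m/s²

5.1 × 10³ m/s²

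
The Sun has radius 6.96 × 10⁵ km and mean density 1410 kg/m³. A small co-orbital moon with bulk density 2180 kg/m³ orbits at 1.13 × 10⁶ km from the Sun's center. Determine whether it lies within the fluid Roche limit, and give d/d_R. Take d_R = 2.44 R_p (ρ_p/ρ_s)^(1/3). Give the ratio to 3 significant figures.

d_R = 2.44 × (6.96 × 10⁵ km) × (1410/2180)^(1/3) = 1.469 × 10⁶ km
d/d_R = (1.13 × 10⁶) / (1.469 × 10⁶) = 0.769
Since d/d_R < 1, the body is inside the Roche limit.

inside; d/d_R ≈ 0.769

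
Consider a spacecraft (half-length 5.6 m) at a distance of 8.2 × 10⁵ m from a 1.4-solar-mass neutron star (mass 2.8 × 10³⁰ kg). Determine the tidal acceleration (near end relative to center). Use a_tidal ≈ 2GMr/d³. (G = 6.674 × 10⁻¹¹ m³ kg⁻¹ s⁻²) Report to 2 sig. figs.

Δa = 2GMr/d³
   = 2 × (6.674 × 10⁻¹¹) × (2.8 × 10³⁰) × (5.6) / (8.2 × 10⁵)³
   = 3.8 × 10³ m/s²

3.8 × 10³ m/s²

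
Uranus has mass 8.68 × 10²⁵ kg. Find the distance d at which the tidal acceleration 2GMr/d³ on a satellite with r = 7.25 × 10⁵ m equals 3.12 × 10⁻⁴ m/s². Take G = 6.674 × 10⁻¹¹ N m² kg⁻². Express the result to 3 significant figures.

2GMr/d³ = a_tidal  ⇒  d = (2GMr / a_tidal)^(1/3)
d = (2 × 6.674×10⁻¹¹ × (8.68 × 10²⁵) × (7.25 × 10⁵) / (3.12 × 10⁻⁴))^(1/3)
  = 3.00 × 10⁸ m

3.00 × 10⁸ m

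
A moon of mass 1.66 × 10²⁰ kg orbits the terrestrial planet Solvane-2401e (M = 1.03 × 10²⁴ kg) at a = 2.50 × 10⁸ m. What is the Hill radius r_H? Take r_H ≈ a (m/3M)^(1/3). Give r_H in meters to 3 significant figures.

r_H ≈ a (m/3M)^(1/3)
    = (2.50 × 10⁸) × (1.66 × 10²⁰ / (3 × 1.03 × 10²⁴))^(1/3)
    = 9.43 × 10⁶ m

9.43 × 10⁶ m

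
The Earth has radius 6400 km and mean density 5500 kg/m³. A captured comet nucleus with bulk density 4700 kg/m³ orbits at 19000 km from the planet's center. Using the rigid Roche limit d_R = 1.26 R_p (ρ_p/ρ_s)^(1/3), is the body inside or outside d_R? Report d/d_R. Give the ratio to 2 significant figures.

d_R = 1.26 × (6400 km) × (5500/4700)^(1/3) = 8498 km
d/d_R = (19000) / (8498) = 2.2
Since d/d_R > 1, the body is outside the Roche limit.

outside; d/d_R ≈ 2.2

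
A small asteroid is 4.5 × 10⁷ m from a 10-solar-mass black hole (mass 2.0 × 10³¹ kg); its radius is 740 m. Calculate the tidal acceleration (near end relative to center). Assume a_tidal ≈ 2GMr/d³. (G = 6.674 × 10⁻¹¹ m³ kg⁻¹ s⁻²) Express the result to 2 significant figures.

The tidal stretch is the gradient of GM/d² times the body's extent r, hence the 1/d³ dependence.
Δg = 2GMr/d³
   = 2 × (6.674 × 10⁻¹¹) × (2.0 × 10³¹) × (740) / (4.5 × 10⁷)³
   = 2.2 × 10¹ m/s²

2.2 × 10¹ m/s²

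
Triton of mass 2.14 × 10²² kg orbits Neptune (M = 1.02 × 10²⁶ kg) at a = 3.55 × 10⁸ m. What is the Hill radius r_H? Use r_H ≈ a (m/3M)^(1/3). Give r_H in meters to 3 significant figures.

r_H ≈ a (m/3M)^(1/3)
    = (3.55 × 10⁸) × (2.14 × 10²² / (3 × 1.02 × 10²⁶))^(1/3)
    = 1.46 × 10⁷ m

1.46 × 10⁷ m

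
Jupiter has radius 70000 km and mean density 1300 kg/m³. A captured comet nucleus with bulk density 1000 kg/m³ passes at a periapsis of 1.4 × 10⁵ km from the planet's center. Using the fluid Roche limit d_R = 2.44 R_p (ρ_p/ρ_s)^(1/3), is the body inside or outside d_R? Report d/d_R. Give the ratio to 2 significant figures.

d_R = 2.44 × (70000 km) × (1300/1000)^(1/3) = 1.864 × 10⁵ km
d/d_R = (1.4 × 10⁵) / (1.864 × 10⁵) = 0.75
Since d/d_R < 1, the body is inside the Roche limit.

inside; d/d_R ≈ 0.75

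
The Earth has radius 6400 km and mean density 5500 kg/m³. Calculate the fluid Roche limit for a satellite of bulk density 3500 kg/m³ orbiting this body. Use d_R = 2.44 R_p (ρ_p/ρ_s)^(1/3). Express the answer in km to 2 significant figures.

18000 km

d_R = 2.44 × 6400 km × (5500/3500)^(1/3)
    = 18000 km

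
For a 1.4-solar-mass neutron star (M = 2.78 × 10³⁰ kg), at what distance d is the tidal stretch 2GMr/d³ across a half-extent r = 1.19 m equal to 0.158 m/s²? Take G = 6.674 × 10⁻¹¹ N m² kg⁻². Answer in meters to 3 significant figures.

2GMr/d³ = a_tidal  ⇒  d = (2GMr / a_tidal)^(1/3)
d = (2 × 6.674×10⁻¹¹ × (2.78 × 10³⁰) × (1.19) / (0.158))^(1/3)
  = 1.41 × 10⁷ m

1.41 × 10⁷ m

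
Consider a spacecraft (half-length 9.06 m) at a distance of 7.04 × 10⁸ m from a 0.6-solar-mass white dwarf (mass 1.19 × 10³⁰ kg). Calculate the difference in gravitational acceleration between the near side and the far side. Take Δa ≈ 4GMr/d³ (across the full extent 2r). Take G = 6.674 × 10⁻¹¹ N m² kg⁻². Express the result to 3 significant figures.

8.25 × 10⁻⁶ m/s²

Δa = 4GMr/d³
   = 4 × (6.674 × 10⁻¹¹) × (1.19 × 10³⁰) × (9.06) / (7.04 × 10⁸)³
   = 8.25 × 10⁻⁶ m/s²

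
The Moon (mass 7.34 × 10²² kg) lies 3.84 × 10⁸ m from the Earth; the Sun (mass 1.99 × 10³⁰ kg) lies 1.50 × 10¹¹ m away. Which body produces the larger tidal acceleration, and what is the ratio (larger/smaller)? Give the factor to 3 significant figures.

The Moon, by a factor of ≈ 2.20

Tidal acceleration ∝ M/d³, so compare M/d³ for each.
The Moon: (7.34 × 10²²) / (3.84 × 10⁸)³ = 1.296 × 10⁻³
The Sun: (1.99 × 10³⁰) / (1.50 × 10¹¹)³ = 5.896 × 10⁻⁴
Ratio (larger/smaller) = 2.20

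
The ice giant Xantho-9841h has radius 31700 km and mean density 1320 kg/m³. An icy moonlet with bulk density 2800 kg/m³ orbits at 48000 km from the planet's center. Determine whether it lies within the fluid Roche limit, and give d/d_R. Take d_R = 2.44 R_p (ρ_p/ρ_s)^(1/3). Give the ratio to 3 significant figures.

inside; d/d_R ≈ 0.797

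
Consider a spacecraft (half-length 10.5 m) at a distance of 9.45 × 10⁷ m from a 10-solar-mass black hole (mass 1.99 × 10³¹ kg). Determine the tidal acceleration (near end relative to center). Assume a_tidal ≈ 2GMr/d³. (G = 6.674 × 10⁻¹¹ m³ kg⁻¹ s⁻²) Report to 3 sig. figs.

3.30 × 10⁻² m/s²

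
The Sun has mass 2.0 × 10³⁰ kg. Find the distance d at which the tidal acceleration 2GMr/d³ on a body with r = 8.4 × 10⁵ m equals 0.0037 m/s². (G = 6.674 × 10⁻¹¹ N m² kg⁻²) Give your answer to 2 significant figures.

3.9 × 10⁹ m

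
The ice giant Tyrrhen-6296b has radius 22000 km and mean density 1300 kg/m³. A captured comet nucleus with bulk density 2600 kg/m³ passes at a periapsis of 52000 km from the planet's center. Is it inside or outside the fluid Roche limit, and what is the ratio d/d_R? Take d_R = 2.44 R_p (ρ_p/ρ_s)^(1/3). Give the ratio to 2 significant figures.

d_R = 2.44 × (22000 km) × (1300/2600)^(1/3) = 42610 km
d/d_R = (52000) / (42610) = 1.2
Since d/d_R > 1, the body is outside the Roche limit.

outside; d/d_R ≈ 1.2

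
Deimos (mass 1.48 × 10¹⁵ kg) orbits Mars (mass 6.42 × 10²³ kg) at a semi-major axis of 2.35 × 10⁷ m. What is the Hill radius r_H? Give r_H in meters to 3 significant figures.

r_H ≈ a (m/3M)^(1/3)
    = (2.35 × 10⁷) × (1.48 × 10¹⁵ / (3 × 6.42 × 10²³))^(1/3)
    = 2.15 × 10⁴ m

2.15 × 10⁴ m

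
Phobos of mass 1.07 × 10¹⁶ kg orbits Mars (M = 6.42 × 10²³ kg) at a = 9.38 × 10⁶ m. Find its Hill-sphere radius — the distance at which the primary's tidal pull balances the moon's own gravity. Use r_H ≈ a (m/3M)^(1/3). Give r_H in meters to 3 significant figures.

1.66 × 10⁴ m

r_H ≈ a (m/3M)^(1/3)
    = (9.38 × 10⁶) × (1.07 × 10¹⁶ / (3 × 6.42 × 10²³))^(1/3)
    = 1.66 × 10⁴ m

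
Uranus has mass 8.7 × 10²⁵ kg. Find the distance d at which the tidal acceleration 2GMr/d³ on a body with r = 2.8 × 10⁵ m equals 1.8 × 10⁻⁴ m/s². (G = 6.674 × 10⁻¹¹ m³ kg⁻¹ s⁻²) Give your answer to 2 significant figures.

2GMr/d³ = a_tidal  ⇒  d = (2GMr / a_tidal)^(1/3)
d = (2 × 6.674×10⁻¹¹ × (8.7 × 10²⁵) × (2.8 × 10⁵) / (1.8 × 10⁻⁴))^(1/3)
  = 2.6 × 10⁸ m

2.6 × 10⁸ m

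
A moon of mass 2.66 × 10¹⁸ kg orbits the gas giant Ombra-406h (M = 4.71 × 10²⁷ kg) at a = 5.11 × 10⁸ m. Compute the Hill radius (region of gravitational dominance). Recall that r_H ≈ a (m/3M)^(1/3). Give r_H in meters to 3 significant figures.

2.93 × 10⁵ m

r_H ≈ a (m/3M)^(1/3)
    = (5.11 × 10⁸) × (2.66 × 10¹⁸ / (3 × 4.71 × 10²⁷))^(1/3)
    = 2.93 × 10⁵ m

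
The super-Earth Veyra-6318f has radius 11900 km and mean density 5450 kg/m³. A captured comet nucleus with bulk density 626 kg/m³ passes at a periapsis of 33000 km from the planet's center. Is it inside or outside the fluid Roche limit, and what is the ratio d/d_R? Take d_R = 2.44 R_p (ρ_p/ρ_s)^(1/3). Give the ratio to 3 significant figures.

inside; d/d_R ≈ 0.552

d_R = 2.44 × (11900 km) × (5450/626)^(1/3) = 59730 km
d/d_R = (33000) / (59730) = 0.552
Since d/d_R < 1, the body is inside the Roche limit.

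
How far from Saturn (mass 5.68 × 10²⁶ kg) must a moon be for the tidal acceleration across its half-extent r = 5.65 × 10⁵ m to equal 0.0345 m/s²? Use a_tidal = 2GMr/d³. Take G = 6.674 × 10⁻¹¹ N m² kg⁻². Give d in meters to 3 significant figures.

2GMr/d³ = a_tidal  ⇒  d = (2GMr / a_tidal)^(1/3)
d = (2 × 6.674×10⁻¹¹ × (5.68 × 10²⁶) × (5.65 × 10⁵) / (0.0345))^(1/3)
  = 1.07 × 10⁸ m

1.07 × 10⁸ m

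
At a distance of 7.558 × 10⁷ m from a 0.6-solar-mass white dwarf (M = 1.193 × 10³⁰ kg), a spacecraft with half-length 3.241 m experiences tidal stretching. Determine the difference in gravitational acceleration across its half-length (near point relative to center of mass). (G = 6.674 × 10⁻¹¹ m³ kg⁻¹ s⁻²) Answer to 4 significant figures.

1.195 × 10⁻³ m/s²

Since r ≪ d, expand the inverse-square field across one radius to get the leading 2GMr/d³ term.
Δa = 2GMr/d³
   = 2 × (6.674 × 10⁻¹¹) × (1.193 × 10³⁰) × (3.241) / (7.558 × 10⁷)³
   = 1.195 × 10⁻³ m/s²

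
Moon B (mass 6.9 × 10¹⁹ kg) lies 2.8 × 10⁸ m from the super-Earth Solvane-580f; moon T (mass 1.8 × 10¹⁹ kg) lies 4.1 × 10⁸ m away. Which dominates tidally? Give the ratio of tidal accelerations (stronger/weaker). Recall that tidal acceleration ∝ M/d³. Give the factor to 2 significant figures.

Moon B, by a factor of ≈ 12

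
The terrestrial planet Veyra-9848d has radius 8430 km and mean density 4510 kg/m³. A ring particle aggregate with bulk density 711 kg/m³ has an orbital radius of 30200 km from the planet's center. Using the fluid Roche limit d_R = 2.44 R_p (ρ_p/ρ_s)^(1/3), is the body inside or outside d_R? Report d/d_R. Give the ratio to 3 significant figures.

inside; d/d_R ≈ 0.793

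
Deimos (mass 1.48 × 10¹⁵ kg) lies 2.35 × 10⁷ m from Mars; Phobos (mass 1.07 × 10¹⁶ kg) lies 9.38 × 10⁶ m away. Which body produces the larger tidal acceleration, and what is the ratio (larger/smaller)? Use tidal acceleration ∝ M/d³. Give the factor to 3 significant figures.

Phobos, by a factor of ≈ 114

The tide-raising term goes as M/d³ (the gradient of a 1/d² field).
Deimos: (1.48 × 10¹⁵) / (2.35 × 10⁷)³ = 1.140 × 10⁻⁷
Phobos: (1.07 × 10¹⁶) / (9.38 × 10⁶)³ = 1.297 × 10⁻⁵
Ratio (larger/smaller) = 114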